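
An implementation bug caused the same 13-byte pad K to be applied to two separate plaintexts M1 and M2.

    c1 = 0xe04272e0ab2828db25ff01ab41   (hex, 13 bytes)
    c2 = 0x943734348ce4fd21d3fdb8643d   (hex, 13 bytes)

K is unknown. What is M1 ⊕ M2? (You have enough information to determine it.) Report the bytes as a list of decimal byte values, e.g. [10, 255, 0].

c1 ⊕ c2 = (M1 ⊕ K) ⊕ (M2 ⊕ K) = M1 ⊕ M2 — the shared key cancels under XOR.
e0 ⊕ 94 = 74
42 ⊕ 37 = 75
72 ⊕ 34 = 46
e0 ⊕ 34 = d4
ab ⊕ 8c = 27
28 ⊕ e4 = cc
28 ⊕ fd = d5
db ⊕ 21 = fa
25 ⊕ d3 = f6
ff ⊕ fd = 02
01 ⊕ b8 = b9
ab ⊕ 64 = cf
41 ⊕ 3d = 7c

[116, 117, 70, 212, 39, 204, 213, 250, 246, 2, 185, 207, 124]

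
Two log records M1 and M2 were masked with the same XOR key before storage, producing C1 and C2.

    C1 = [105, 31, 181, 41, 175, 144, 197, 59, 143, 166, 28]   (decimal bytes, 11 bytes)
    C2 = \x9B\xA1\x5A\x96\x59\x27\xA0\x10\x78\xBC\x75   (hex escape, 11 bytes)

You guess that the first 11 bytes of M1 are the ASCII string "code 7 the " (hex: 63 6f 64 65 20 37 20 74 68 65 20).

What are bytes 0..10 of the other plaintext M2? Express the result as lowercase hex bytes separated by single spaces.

First, C1 ⊕ C2 = (M1 ⊕ K) ⊕ (M2 ⊕ K) = M1 ⊕ M2, so the key drops out. Then M2 = (M1 ⊕ M2) ⊕ M1 over the first 11 bytes.
byte 0: (69 ⊕ 9b) ⊕ 63 = f2 ⊕ 63 = 91
byte 1: (1f ⊕ a1) ⊕ 6f = be ⊕ 6f = d1
byte 2: (b5 ⊕ 5a) ⊕ 64 = ef ⊕ 64 = 8b
byte 3: (29 ⊕ 96) ⊕ 65 = bf ⊕ 65 = da
byte 4: (af ⊕ 59) ⊕ 20 = f6 ⊕ 20 = d6
byte 5: (90 ⊕ 27) ⊕ 37 = b7 ⊕ 37 = 80
byte 6: (c5 ⊕ a0) ⊕ 20 = 65 ⊕ 20 = 45
byte 7: (3b ⊕ 10) ⊕ 74 = 2b ⊕ 74 = 5f
byte 8: (8f ⊕ 78) ⊕ 68 = f7 ⊕ 68 = 9f
byte 9: (a6 ⊕ bc) ⊕ 65 = 1a ⊕ 65 = 7f
byte 10: (1c ⊕ 75) ⊕ 20 = 69 ⊕ 20 = 49

91 d1 8b da d6 80 45 5f 9f 7f 49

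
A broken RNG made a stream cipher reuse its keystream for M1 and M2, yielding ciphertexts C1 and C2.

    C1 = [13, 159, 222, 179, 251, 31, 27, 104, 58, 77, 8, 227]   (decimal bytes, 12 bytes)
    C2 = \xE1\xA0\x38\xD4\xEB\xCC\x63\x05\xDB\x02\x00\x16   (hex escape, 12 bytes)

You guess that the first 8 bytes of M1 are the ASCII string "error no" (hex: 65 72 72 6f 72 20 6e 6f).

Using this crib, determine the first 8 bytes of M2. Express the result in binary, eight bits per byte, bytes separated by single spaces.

First, C1 ⊕ C2 = (M1 ⊕ K) ⊕ (M2 ⊕ K) = M1 ⊕ M2, so the key drops out. Then M2 = (M1 ⊕ M2) ⊕ M1 over the first 8 bytes.
byte 0: (0d ⊕ e1) ⊕ 65 = ec ⊕ 65 = 89
byte 1: (9f ⊕ a0) ⊕ 72 = 3f ⊕ 72 = 4d
byte 2: (de ⊕ 38) ⊕ 72 = e6 ⊕ 72 = 94
byte 3: (b3 ⊕ d4) ⊕ 6f = 67 ⊕ 6f = 08
byte 4: (fb ⊕ eb) ⊕ 72 = 10 ⊕ 72 = 62
byte 5: (1f ⊕ cc) ⊕ 20 = d3 ⊕ 20 = f3
byte 6: (1b ⊕ 63) ⊕ 6e = 78 ⊕ 6e = 16
byte 7: (68 ⊕ 05) ⊕ 6f = 6d ⊕ 6f = 02

10001001 01001101 10010100 00001000 01100010 11110011 00010110 00000010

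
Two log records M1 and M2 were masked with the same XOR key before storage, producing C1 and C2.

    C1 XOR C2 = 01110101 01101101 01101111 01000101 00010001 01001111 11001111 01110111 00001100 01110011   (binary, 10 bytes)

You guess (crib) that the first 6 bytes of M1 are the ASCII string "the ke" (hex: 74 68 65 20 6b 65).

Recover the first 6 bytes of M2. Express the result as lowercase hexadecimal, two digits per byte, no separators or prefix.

Since C1 ⊕ C2 = M1 ⊕ M2, XORing with the guessed M1 bytes yields the corresponding M2 bytes: M2 = (C1 ⊕ C2) ⊕ M1.
75 ⊕ 74 = 01
6d ⊕ 68 = 05
6f ⊕ 65 = 0a
45 ⊕ 20 = 65
11 ⊕ 6b = 7a
4f ⊕ 65 = 2a

01050a657a2a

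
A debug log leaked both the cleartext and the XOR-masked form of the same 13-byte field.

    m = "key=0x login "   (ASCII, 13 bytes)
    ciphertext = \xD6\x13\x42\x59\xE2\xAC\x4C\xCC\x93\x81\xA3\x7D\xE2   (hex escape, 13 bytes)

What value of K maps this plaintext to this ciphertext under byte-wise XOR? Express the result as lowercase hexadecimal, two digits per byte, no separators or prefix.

bd763b64d2d46ca0fce6ca13c2

Since ciphertext = m ⊕ K, XORing both sides with m gives K = m ⊕ ciphertext.
6b XOR d6 = bd
65 XOR 13 = 76
79 XOR 42 = 3b
3d XOR 59 = 64
30 XOR e2 = d2
78 XOR ac = d4
20 XOR 4c = 6c
6c XOR cc = a0
6f XOR 93 = fc
67 XOR 81 = e6
69 XOR a3 = ca
6e XOR 7d = 13
20 XOR e2 = c2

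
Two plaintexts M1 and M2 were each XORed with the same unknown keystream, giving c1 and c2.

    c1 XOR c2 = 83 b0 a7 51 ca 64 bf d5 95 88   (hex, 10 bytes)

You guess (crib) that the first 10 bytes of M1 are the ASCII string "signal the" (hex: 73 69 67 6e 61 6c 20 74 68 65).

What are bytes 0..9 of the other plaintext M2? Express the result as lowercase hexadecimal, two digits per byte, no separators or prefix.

Since c1 ⊕ c2 = M1 ⊕ M2, XORing with the guessed M1 bytes yields the corresponding M2 bytes: M2 = (c1 ⊕ c2) ⊕ M1.
byte 0: 10000011 ⊕ 01110011 = 11110000
byte 1: 10110000 ⊕ 01101001 = 11011001
byte 2: 10100111 ⊕ 01100111 = 11000000
byte 3: 01010001 ⊕ 01101110 = 00111111
byte 4: 11001010 ⊕ 01100001 = 10101011
byte 5: 01100100 ⊕ 01101100 = 00001000
byte 6: 10111111 ⊕ 00100000 = 10011111
byte 7: 11010101 ⊕ 01110100 = 10100001
byte 8: 10010101 ⊕ 01101000 = 11111101
byte 9: 10001000 ⊕ 01100101 = 11101101

f0d9c03fab089fa1fded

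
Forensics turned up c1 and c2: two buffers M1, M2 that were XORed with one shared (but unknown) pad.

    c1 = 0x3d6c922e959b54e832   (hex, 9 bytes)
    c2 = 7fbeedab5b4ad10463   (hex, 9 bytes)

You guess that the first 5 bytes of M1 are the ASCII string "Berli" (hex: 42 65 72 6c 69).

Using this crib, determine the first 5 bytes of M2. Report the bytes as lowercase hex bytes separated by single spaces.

First, c1 ⊕ c2 = (M1 ⊕ K) ⊕ (M2 ⊕ K) = M1 ⊕ M2, so the key drops out. Then M2 = (M1 ⊕ M2) ⊕ M1 over the first 5 bytes.
byte 0: (3d ^ 7f) ^ 42 = 42 ^ 42 = 00
byte 1: (6c ^ be) ^ 65 = d2 ^ 65 = b7
byte 2: (92 ^ ed) ^ 72 = 7f ^ 72 = 0d
byte 3: (2e ^ ab) ^ 6c = 85 ^ 6c = e9
byte 4: (95 ^ 5b) ^ 69 = ce ^ 69 = a7

00 b7 0d e9 a7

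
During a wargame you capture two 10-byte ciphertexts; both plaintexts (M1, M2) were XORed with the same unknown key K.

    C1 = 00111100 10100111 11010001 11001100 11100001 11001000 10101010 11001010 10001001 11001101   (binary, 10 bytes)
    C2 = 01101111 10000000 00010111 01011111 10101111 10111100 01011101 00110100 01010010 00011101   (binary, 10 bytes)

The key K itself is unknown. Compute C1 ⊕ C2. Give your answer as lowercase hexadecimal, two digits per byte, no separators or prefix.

5327c6934e74f7fedbd0

C1 ⊕ C2 = (M1 ⊕ K) ⊕ (M2 ⊕ K) = M1 ⊕ M2 — the shared key cancels under XOR.
3c XOR 6f = 53
a7 XOR 80 = 27
d1 XOR 17 = c6
cc XOR 5f = 93
e1 XOR af = 4e
c8 XOR bc = 74
aa XOR 5d = f7
ca XOR 34 = fe
89 XOR 52 = db
cd XOR 1d = d0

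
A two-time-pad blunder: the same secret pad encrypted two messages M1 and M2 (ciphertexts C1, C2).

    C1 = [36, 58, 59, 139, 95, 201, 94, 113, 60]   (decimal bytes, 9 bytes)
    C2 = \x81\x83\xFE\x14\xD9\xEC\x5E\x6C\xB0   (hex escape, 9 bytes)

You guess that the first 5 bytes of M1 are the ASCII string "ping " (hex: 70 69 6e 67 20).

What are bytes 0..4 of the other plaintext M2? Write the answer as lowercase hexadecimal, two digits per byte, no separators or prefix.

d5d0abf8a6

First, C1 ⊕ C2 = (M1 ⊕ K) ⊕ (M2 ⊕ K) = M1 ⊕ M2, so the key drops out. Then M2 = (M1 ⊕ M2) ⊕ M1 over the first 5 bytes.
byte 0: (24 ^ 81) ^ 70 = a5 ^ 70 = d5
byte 1: (3a ^ 83) ^ 69 = b9 ^ 69 = d0
byte 2: (3b ^ fe) ^ 6e = c5 ^ 6e = ab
byte 3: (8b ^ 14) ^ 67 = 9f ^ 67 = f8
byte 4: (5f ^ d9) ^ 20 = 86 ^ 20 = a6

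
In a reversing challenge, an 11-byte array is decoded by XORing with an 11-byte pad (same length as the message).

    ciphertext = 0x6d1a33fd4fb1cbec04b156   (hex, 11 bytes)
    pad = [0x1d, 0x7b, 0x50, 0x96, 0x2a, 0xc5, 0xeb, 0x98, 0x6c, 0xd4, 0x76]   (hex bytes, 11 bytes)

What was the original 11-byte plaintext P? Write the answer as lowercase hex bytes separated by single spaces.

70 61 63 6b 65 74 20 74 68 65 20

6d ⊕ 1d = 70
1a ⊕ 7b = 61
33 ⊕ 50 = 63
fd ⊕ 96 = 6b
4f ⊕ 2a = 65
b1 ⊕ c5 = 74
cb ⊕ eb = 20
ec ⊕ 98 = 74
04 ⊕ 6c = 68
b1 ⊕ d4 = 65
56 ⊕ 76 = 20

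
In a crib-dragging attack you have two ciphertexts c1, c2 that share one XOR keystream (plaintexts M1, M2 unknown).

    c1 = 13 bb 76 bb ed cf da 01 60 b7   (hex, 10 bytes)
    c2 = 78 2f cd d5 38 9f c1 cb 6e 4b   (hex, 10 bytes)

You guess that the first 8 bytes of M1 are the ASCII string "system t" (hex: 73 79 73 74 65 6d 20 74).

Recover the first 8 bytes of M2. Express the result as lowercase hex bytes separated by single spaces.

First, c1 ⊕ c2 = (M1 ⊕ K) ⊕ (M2 ⊕ K) = M1 ⊕ M2, so the key drops out. Then M2 = (M1 ⊕ M2) ⊕ M1 over the first 8 bytes.
byte 0: (13 ^ 78) ^ 73 = 6b ^ 73 = 18
byte 1: (bb ^ 2f) ^ 79 = 94 ^ 79 = ed
byte 2: (76 ^ cd) ^ 73 = bb ^ 73 = c8
byte 3: (bb ^ d5) ^ 74 = 6e ^ 74 = 1a
byte 4: (ed ^ 38) ^ 65 = d5 ^ 65 = b0
byte 5: (cf ^ 9f) ^ 6d = 50 ^ 6d = 3d
byte 6: (da ^ c1) ^ 20 = 1b ^ 20 = 3b
byte 7: (01 ^ cb) ^ 74 = ca ^ 74 = be

18 ed c8 1a b0 3d 3b be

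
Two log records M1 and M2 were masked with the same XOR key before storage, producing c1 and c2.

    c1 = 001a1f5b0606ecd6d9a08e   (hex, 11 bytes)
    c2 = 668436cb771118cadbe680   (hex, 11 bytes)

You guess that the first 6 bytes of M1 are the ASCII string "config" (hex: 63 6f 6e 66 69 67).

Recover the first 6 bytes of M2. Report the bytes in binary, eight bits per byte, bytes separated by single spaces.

First, c1 ⊕ c2 = (M1 ⊕ K) ⊕ (M2 ⊕ K) = M1 ⊕ M2, so the key drops out. Then M2 = (M1 ⊕ M2) ⊕ M1 over the first 6 bytes.
byte 0: (00 xor 66) xor 63 = 66 xor 63 = 05
byte 1: (1a xor 84) xor 6f = 9e xor 6f = f1
byte 2: (1f xor 36) xor 6e = 29 xor 6e = 47
byte 3: (5b xor cb) xor 66 = 90 xor 66 = f6
byte 4: (06 xor 77) xor 69 = 71 xor 69 = 18
byte 5: (06 xor 11) xor 67 = 17 xor 67 = 70

00000101 11110001 01000111 11110110 00011000 01110000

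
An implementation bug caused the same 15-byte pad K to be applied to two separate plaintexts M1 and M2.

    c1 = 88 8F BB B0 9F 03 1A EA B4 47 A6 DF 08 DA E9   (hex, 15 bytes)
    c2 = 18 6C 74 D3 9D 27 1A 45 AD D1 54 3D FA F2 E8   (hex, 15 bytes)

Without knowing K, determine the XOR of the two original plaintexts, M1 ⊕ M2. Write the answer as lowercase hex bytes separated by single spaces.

90 e3 cf 63 02 24 00 af 19 96 f2 e2 f2 28 01

c1 ⊕ c2 = (M1 ⊕ K) ⊕ (M2 ⊕ K) = M1 ⊕ M2 — the shared key cancels under XOR.
88 ^ 18 = 90
8f ^ 6c = e3
bb ^ 74 = cf
b0 ^ d3 = 63
9f ^ 9d = 02
03 ^ 27 = 24
1a ^ 1a = 00
ea ^ 45 = af
b4 ^ ad = 19
47 ^ d1 = 96
a6 ^ 54 = f2
df ^ 3d = e2
08 ^ fa = f2
da ^ f2 = 28
e9 ^ e8 = 01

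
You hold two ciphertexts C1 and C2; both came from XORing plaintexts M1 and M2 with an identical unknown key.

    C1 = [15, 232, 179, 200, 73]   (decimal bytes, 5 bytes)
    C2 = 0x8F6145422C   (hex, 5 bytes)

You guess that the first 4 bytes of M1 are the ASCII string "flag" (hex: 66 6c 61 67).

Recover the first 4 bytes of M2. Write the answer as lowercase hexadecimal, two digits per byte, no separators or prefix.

First, C1 ⊕ C2 = (M1 ⊕ K) ⊕ (M2 ⊕ K) = M1 ⊕ M2, so the key drops out. Then M2 = (M1 ⊕ M2) ⊕ M1 over the first 4 bytes.
byte 0: (0f XOR 8f) XOR 66 = 80 XOR 66 = e6
byte 1: (e8 XOR 61) XOR 6c = 89 XOR 6c = e5
byte 2: (b3 XOR 45) XOR 61 = f6 XOR 61 = 97
byte 3: (c8 XOR 42) XOR 67 = 8a XOR 67 = ed

e6e597ed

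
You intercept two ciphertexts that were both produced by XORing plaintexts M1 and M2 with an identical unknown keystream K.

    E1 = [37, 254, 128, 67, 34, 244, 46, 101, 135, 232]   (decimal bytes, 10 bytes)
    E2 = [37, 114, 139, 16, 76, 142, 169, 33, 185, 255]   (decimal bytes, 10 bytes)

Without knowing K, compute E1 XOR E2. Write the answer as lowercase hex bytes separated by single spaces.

00 8c 0b 53 6e 7a 87 44 3e 17

E1 ⊕ E2 = (M1 ⊕ K) ⊕ (M2 ⊕ K) = M1 ⊕ M2 — the shared key cancels under XOR.
00100101 xor 00100101 = 00000000
11111110 xor 01110010 = 10001100
10000000 xor 10001011 = 00001011
01000011 xor 00010000 = 01010011
00100010 xor 01001100 = 01101110
11110100 xor 10001110 = 01111010
00101110 xor 10101001 = 10000111
01100101 xor 00100001 = 01000100
10000111 xor 10111001 = 00111110
11101000 xor 11111111 = 00010111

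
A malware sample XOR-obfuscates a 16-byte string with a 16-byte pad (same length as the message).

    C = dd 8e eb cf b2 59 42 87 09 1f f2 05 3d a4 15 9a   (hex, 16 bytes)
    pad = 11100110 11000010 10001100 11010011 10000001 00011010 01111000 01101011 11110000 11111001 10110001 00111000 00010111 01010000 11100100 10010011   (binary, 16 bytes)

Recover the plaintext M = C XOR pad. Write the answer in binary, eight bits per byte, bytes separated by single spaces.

00111011 01001100 01100111 00011100 00110011 01000011 00111010 11101100 11111001 11100110 01000011 00111101 00101010 11110100 11110001 00001001

XOR is its own inverse, so applying the key byte-wise gives the result directly.
byte 0: 221 xor 230 =  59
byte 1: 142 xor 194 =  76
byte 2: 235 xor 140 = 103
byte 3: 207 xor 211 =  28
byte 4: 178 xor 129 =  51
byte 5:  89 xor  26 =  67
byte 6:  66 xor 120 =  58
byte 7: 135 xor 107 = 236
byte 8:   9 xor 240 = 249
byte 9:  31 xor 249 = 230
byte 10: 242 xor 177 =  67
byte 11:   5 xor  56 =  61
byte 12:  61 xor  23 =  42
byte 13: 164 xor  80 = 244
byte 14:  21 xor 228 = 241
byte 15: 154 xor 147 =   9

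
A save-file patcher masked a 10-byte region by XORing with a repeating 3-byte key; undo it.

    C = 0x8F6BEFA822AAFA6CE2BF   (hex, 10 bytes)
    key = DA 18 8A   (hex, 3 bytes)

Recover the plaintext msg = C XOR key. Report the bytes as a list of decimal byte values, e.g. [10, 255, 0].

[85, 115, 101, 114, 58, 32, 32, 116, 104, 101]

The 3-byte key repeats, so the effective keystream is da 18 8a da 18 8a da 18 8a da.
byte 0: 10001111 XOR 11011010 = 01010101
byte 1: 01101011 XOR 00011000 = 01110011
byte 2: 11101111 XOR 10001010 = 01100101
byte 3: 10101000 XOR 11011010 = 01110010
byte 4: 00100010 XOR 00011000 = 00111010
byte 5: 10101010 XOR 10001010 = 00100000
byte 6: 11111010 XOR 11011010 = 00100000
byte 7: 01101100 XOR 00011000 = 01110100
byte 8: 11100010 XOR 10001010 = 01101000
byte 9: 10111111 XOR 11011010 = 01100101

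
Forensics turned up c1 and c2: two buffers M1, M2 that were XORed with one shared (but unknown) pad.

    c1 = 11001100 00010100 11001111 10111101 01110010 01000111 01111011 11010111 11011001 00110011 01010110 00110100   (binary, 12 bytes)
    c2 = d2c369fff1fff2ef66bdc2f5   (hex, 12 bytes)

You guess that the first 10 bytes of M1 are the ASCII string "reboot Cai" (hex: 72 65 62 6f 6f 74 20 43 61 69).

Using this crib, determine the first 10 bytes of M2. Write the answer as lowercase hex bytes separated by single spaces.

6c b2 c4 2d ec cc a9 7b de e7

First, c1 ⊕ c2 = (M1 ⊕ K) ⊕ (M2 ⊕ K) = M1 ⊕ M2, so the key drops out. Then M2 = (M1 ⊕ M2) ⊕ M1 over the first 10 bytes.
byte 0: (cc ⊕ d2) ⊕ 72 = 1e ⊕ 72 = 6c
byte 1: (14 ⊕ c3) ⊕ 65 = d7 ⊕ 65 = b2
byte 2: (cf ⊕ 69) ⊕ 62 = a6 ⊕ 62 = c4
byte 3: (bd ⊕ ff) ⊕ 6f = 42 ⊕ 6f = 2d
byte 4: (72 ⊕ f1) ⊕ 6f = 83 ⊕ 6f = ec
byte 5: (47 ⊕ ff) ⊕ 74 = b8 ⊕ 74 = cc
byte 6: (7b ⊕ f2) ⊕ 20 = 89 ⊕ 20 = a9
byte 7: (d7 ⊕ ef) ⊕ 43 = 38 ⊕ 43 = 7b
byte 8: (d9 ⊕ 66) ⊕ 61 = bf ⊕ 61 = de
byte 9: (33 ⊕ bd) ⊕ 69 = 8e ⊕ 69 = e7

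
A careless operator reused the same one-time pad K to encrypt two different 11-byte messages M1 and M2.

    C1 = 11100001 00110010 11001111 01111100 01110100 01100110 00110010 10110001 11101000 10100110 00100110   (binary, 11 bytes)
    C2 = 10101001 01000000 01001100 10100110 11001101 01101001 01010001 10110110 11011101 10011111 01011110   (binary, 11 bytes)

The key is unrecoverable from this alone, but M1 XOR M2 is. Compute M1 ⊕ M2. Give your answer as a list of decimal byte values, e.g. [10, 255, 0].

[72, 114, 131, 218, 185, 15, 99, 7, 53, 57, 120]

C1 ⊕ C2 = (M1 ⊕ K) ⊕ (M2 ⊕ K) = M1 ⊕ M2 — the shared key cancels under XOR.
11100001 ^ 10101001 = 01001000
00110010 ^ 01000000 = 01110010
11001111 ^ 01001100 = 10000011
01111100 ^ 10100110 = 11011010
01110100 ^ 11001101 = 10111001
01100110 ^ 01101001 = 00001111
00110010 ^ 01010001 = 01100011
10110001 ^ 10110110 = 00000111
11101000 ^ 11011101 = 00110101
10100110 ^ 10011111 = 00111001
00100110 ^ 01011110 = 01111000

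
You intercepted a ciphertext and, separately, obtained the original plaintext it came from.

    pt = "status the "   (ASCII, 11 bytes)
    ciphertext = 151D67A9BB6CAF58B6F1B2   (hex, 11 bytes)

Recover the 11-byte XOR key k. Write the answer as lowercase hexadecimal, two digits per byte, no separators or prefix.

Since ciphertext = pt ⊕ k, XORing both sides with pt gives k = pt ⊕ ciphertext.
01110011 ^ 00010101 = 01100110
01110100 ^ 00011101 = 01101001
01100001 ^ 01100111 = 00000110
01110100 ^ 10101001 = 11011101
01110101 ^ 10111011 = 11001110
01110011 ^ 01101100 = 00011111
00100000 ^ 10101111 = 10001111
01110100 ^ 01011000 = 00101100
01101000 ^ 10110110 = 11011110
01100101 ^ 11110001 = 10010100
00100000 ^ 10110010 = 10010010

666906ddce1f8f2cde9492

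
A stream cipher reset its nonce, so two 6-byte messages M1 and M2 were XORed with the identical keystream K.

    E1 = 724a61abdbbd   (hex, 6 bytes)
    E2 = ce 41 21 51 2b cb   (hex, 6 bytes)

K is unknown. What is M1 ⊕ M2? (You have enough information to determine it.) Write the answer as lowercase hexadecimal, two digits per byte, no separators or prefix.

bc0b40faf076

E1 ⊕ E2 = (M1 ⊕ K) ⊕ (M2 ⊕ K) = M1 ⊕ M2 — the shared key cancels under XOR.
72 ⊕ ce = bc
4a ⊕ 41 = 0b
61 ⊕ 21 = 40
ab ⊕ 51 = fa
db ⊕ 2b = f0
bd ⊕ cb = 76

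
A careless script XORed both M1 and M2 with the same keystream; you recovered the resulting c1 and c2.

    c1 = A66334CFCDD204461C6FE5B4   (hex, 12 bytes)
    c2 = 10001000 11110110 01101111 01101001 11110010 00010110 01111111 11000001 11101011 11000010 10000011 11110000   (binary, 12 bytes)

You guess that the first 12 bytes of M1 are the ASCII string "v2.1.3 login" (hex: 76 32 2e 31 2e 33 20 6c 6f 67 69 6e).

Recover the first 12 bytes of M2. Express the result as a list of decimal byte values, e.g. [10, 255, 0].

[88, 167, 117, 151, 17, 247, 91, 235, 152, 202, 15, 42]

First, c1 ⊕ c2 = (M1 ⊕ K) ⊕ (M2 ⊕ K) = M1 ⊕ M2, so the key drops out. Then M2 = (M1 ⊕ M2) ⊕ M1 over the first 12 bytes.
byte 0: (a6 ^ 88) ^ 76 = 2e ^ 76 = 58
byte 1: (63 ^ f6) ^ 32 = 95 ^ 32 = a7
byte 2: (34 ^ 6f) ^ 2e = 5b ^ 2e = 75
byte 3: (cf ^ 69) ^ 31 = a6 ^ 31 = 97
byte 4: (cd ^ f2) ^ 2e = 3f ^ 2e = 11
byte 5: (d2 ^ 16) ^ 33 = c4 ^ 33 = f7
byte 6: (04 ^ 7f) ^ 20 = 7b ^ 20 = 5b
byte 7: (46 ^ c1) ^ 6c = 87 ^ 6c = eb
byte 8: (1c ^ eb) ^ 6f = f7 ^ 6f = 98
byte 9: (6f ^ c2) ^ 67 = ad ^ 67 = ca
byte 10: (e5 ^ 83) ^ 69 = 66 ^ 69 = 0f
byte 11: (b4 ^ f0) ^ 6e = 44 ^ 6e = 2a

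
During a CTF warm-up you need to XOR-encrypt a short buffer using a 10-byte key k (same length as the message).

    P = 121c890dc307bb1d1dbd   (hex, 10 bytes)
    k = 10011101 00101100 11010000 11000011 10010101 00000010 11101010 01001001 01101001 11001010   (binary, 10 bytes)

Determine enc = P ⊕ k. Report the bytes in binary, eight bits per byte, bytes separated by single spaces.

10001111 00110000 01011001 11001110 01010110 00000101 01010001 01010100 01110100 01110111

XOR is its own inverse, so applying the key byte-wise gives the result directly.
00010010 XOR 10011101 = 10001111
00011100 XOR 00101100 = 00110000
10001001 XOR 11010000 = 01011001
00001101 XOR 11000011 = 11001110
11000011 XOR 10010101 = 01010110
00000111 XOR 00000010 = 00000101
10111011 XOR 11101010 = 01010001
00011101 XOR 01001001 = 01010100
00011101 XOR 01101001 = 01110100
10111101 XOR 11001010 = 01110111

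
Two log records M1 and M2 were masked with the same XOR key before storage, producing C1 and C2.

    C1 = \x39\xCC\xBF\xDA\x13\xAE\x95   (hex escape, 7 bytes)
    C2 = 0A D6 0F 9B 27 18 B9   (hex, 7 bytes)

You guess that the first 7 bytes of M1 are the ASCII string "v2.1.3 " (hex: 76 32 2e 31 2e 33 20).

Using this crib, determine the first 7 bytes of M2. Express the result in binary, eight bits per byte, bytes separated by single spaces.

01000101 00101000 10011110 01110000 00011010 10000101 00001100

First, C1 ⊕ C2 = (M1 ⊕ K) ⊕ (M2 ⊕ K) = M1 ⊕ M2, so the key drops out. Then M2 = (M1 ⊕ M2) ⊕ M1 over the first 7 bytes.
byte 0: (39 xor 0a) xor 76 = 33 xor 76 = 45
byte 1: (cc xor d6) xor 32 = 1a xor 32 = 28
byte 2: (bf xor 0f) xor 2e = b0 xor 2e = 9e
byte 3: (da xor 9b) xor 31 = 41 xor 31 = 70
byte 4: (13 xor 27) xor 2e = 34 xor 2e = 1a
byte 5: (ae xor 18) xor 33 = b6 xor 33 = 85
byte 6: (95 xor b9) xor 20 = 2c xor 20 = 0c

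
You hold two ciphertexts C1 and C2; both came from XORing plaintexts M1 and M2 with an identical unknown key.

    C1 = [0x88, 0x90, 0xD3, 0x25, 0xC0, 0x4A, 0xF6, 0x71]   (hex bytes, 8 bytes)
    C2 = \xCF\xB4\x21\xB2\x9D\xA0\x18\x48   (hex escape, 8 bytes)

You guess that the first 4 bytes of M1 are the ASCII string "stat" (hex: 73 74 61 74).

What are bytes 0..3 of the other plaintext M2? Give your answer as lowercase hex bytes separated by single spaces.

34 50 93 e3

First, C1 ⊕ C2 = (M1 ⊕ K) ⊕ (M2 ⊕ K) = M1 ⊕ M2, so the key drops out. Then M2 = (M1 ⊕ M2) ⊕ M1 over the first 4 bytes.
byte 0: (88 xor cf) xor 73 = 47 xor 73 = 34
byte 1: (90 xor b4) xor 74 = 24 xor 74 = 50
byte 2: (d3 xor 21) xor 61 = f2 xor 61 = 93
byte 3: (25 xor b2) xor 74 = 97 xor 74 = e3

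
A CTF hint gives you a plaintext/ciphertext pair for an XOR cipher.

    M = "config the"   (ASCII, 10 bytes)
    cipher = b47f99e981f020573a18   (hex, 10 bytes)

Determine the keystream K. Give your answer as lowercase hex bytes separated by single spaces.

d7 10 f7 8f e8 97 00 23 52 7d

Since cipher = M ⊕ K, XORing both sides with M gives K = M ⊕ cipher.
63 ^ b4 = d7
6f ^ 7f = 10
6e ^ 99 = f7
66 ^ e9 = 8f
69 ^ 81 = e8
67 ^ f0 = 97
20 ^ 20 = 00
74 ^ 57 = 23
68 ^ 3a = 52
65 ^ 18 = 7d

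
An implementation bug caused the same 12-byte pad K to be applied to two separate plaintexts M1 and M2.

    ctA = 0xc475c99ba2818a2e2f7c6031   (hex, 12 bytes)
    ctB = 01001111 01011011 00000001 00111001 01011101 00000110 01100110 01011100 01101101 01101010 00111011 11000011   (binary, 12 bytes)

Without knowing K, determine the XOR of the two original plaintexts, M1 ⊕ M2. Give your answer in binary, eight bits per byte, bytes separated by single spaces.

ctA ⊕ ctB = (M1 ⊕ K) ⊕ (M2 ⊕ K) = M1 ⊕ M2 — the shared key cancels under XOR.
c4 ⊕ 4f = 8b
75 ⊕ 5b = 2e
c9 ⊕ 01 = c8
9b ⊕ 39 = a2
a2 ⊕ 5d = ff
81 ⊕ 06 = 87
8a ⊕ 66 = ec
2e ⊕ 5c = 72
2f ⊕ 6d = 42
7c ⊕ 6a = 16
60 ⊕ 3b = 5b
31 ⊕ c3 = f2

10001011 00101110 11001000 10100010 11111111 10000111 11101100 01110010 01000010 00010110 01011011 11110010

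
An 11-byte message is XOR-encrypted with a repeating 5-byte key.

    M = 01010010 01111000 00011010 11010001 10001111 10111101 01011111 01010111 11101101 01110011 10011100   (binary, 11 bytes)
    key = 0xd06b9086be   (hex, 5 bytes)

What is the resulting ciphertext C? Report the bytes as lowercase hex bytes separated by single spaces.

The 5-byte key repeats, so the effective keystream is d0 6b 90 86 be d0 6b 90 86 be d0.
byte 0: 52 XOR d0 = 82
byte 1: 78 XOR 6b = 13
byte 2: 1a XOR 90 = 8a
byte 3: d1 XOR 86 = 57
byte 4: 8f XOR be = 31
byte 5: bd XOR d0 = 6d
byte 6: 5f XOR 6b = 34
byte 7: 57 XOR 90 = c7
byte 8: ed XOR 86 = 6b
byte 9: 73 XOR be = cd
byte 10: 9c XOR d0 = 4c

82 13 8a 57 31 6d 34 c7 6b cd 4c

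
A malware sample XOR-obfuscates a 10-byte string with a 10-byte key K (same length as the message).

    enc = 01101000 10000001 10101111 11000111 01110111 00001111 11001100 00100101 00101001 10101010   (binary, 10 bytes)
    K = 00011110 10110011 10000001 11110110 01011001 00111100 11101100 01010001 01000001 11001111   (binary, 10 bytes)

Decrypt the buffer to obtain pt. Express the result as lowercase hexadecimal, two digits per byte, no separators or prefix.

XOR is its own inverse, so applying the key byte-wise gives the result directly.
byte 0: 01101000 XOR 00011110 = 01110110
byte 1: 10000001 XOR 10110011 = 00110010
byte 2: 10101111 XOR 10000001 = 00101110
byte 3: 11000111 XOR 11110110 = 00110001
byte 4: 01110111 XOR 01011001 = 00101110
byte 5: 00001111 XOR 00111100 = 00110011
byte 6: 11001100 XOR 11101100 = 00100000
byte 7: 00100101 XOR 01010001 = 01110100
byte 8: 00101001 XOR 01000001 = 01101000
byte 9: 10101010 XOR 11001111 = 01100101

76322e312e3320746865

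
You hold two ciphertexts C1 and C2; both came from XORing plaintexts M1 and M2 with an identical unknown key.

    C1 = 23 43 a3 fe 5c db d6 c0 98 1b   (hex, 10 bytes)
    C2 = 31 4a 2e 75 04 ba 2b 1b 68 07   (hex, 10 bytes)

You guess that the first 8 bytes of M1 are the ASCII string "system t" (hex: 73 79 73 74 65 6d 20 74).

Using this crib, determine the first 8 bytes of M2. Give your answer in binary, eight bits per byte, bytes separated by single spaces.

First, C1 ⊕ C2 = (M1 ⊕ K) ⊕ (M2 ⊕ K) = M1 ⊕ M2, so the key drops out. Then M2 = (M1 ⊕ M2) ⊕ M1 over the first 8 bytes.
byte 0: (23 ⊕ 31) ⊕ 73 = 12 ⊕ 73 = 61
byte 1: (43 ⊕ 4a) ⊕ 79 = 09 ⊕ 79 = 70
byte 2: (a3 ⊕ 2e) ⊕ 73 = 8d ⊕ 73 = fe
byte 3: (fe ⊕ 75) ⊕ 74 = 8b ⊕ 74 = ff
byte 4: (5c ⊕ 04) ⊕ 65 = 58 ⊕ 65 = 3d
byte 5: (db ⊕ ba) ⊕ 6d = 61 ⊕ 6d = 0c
byte 6: (d6 ⊕ 2b) ⊕ 20 = fd ⊕ 20 = dd
byte 7: (c0 ⊕ 1b) ⊕ 74 = db ⊕ 74 = af

01100001 01110000 11111110 11111111 00111101 00001100 11011101 10101111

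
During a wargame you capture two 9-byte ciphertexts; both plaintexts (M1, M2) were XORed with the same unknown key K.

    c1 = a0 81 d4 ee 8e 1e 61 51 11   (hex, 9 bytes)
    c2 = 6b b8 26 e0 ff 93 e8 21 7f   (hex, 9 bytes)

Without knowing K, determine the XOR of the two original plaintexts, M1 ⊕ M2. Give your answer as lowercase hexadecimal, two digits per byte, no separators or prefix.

cb39f20e718d89706e

c1 ⊕ c2 = (M1 ⊕ K) ⊕ (M2 ⊕ K) = M1 ⊕ M2 — the shared key cancels under XOR.
byte 0: 10100000 ⊕ 01101011 = 11001011
byte 1: 10000001 ⊕ 10111000 = 00111001
byte 2: 11010100 ⊕ 00100110 = 11110010
byte 3: 11101110 ⊕ 11100000 = 00001110
byte 4: 10001110 ⊕ 11111111 = 01110001
byte 5: 00011110 ⊕ 10010011 = 10001101
byte 6: 01100001 ⊕ 11101000 = 10001001
byte 7: 01010001 ⊕ 00100001 = 01110000
byte 8: 00010001 ⊕ 01111111 = 01101110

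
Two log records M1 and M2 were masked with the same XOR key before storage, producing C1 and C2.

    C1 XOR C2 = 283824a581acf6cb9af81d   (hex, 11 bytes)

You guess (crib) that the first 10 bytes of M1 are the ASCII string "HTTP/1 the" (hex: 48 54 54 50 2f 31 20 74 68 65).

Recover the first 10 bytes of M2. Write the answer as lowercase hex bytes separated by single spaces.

60 6c 70 f5 ae 9d d6 bf f2 9d

Since C1 ⊕ C2 = M1 ⊕ M2, XORing with the guessed M1 bytes yields the corresponding M2 bytes: M2 = (C1 ⊕ C2) ⊕ M1.
byte 0:  40 ^  72 =  96
byte 1:  56 ^  84 = 108
byte 2:  36 ^  84 = 112
byte 3: 165 ^  80 = 245
byte 4: 129 ^  47 = 174
byte 5: 172 ^  49 = 157
byte 6: 246 ^  32 = 214
byte 7: 203 ^ 116 = 191
byte 8: 154 ^ 104 = 242
byte 9: 248 ^ 101 = 157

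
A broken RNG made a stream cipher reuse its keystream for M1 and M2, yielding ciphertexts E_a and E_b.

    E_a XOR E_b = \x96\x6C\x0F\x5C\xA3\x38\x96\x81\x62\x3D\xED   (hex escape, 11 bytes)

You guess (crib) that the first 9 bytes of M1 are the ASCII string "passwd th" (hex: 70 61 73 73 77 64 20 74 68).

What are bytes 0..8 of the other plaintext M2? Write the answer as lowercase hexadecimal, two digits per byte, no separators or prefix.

Since E_a ⊕ E_b = M1 ⊕ M2, XORing with the guessed M1 bytes yields the corresponding M2 bytes: M2 = (E_a ⊕ E_b) ⊕ M1.
150 ^ 112 = 230
108 ^  97 =  13
 15 ^ 115 = 124
 92 ^ 115 =  47
163 ^ 119 = 212
 56 ^ 100 =  92
150 ^  32 = 182
129 ^ 116 = 245
 98 ^ 104 =  10

e60d7c2fd45cb6f50a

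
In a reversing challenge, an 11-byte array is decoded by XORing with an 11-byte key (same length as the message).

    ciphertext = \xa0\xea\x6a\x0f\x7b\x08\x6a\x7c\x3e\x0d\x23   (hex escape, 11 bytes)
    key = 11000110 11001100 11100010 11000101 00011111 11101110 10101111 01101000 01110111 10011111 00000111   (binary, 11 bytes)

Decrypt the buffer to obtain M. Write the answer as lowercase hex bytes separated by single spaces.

XOR is its own inverse, so applying the key byte-wise gives the result directly.
byte 0: a0 ⊕ c6 = 66
byte 1: ea ⊕ cc = 26
byte 2: 6a ⊕ e2 = 88
byte 3: 0f ⊕ c5 = ca
byte 4: 7b ⊕ 1f = 64
byte 5: 08 ⊕ ee = e6
byte 6: 6a ⊕ af = c5
byte 7: 7c ⊕ 68 = 14
byte 8: 3e ⊕ 77 = 49
byte 9: 0d ⊕ 9f = 92
byte 10: 23 ⊕ 07 = 24

66 26 88 ca 64 e6 c5 14 49 92 24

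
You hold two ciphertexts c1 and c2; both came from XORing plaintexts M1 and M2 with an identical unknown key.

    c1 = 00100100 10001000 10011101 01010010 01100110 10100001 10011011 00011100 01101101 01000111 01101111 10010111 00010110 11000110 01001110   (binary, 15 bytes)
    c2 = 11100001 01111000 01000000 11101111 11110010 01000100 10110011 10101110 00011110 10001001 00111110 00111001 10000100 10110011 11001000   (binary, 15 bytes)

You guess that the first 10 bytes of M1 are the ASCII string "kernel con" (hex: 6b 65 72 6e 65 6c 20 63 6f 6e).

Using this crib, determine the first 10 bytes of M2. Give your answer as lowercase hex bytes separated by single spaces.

ae 95 af d3 f1 89 08 d1 1c a0

First, c1 ⊕ c2 = (M1 ⊕ K) ⊕ (M2 ⊕ K) = M1 ⊕ M2, so the key drops out. Then M2 = (M1 ⊕ M2) ⊕ M1 over the first 10 bytes.
byte 0: (24 xor e1) xor 6b = c5 xor 6b = ae
byte 1: (88 xor 78) xor 65 = f0 xor 65 = 95
byte 2: (9d xor 40) xor 72 = dd xor 72 = af
byte 3: (52 xor ef) xor 6e = bd xor 6e = d3
byte 4: (66 xor f2) xor 65 = 94 xor 65 = f1
byte 5: (a1 xor 44) xor 6c = e5 xor 6c = 89
byte 6: (9b xor b3) xor 20 = 28 xor 20 = 08
byte 7: (1c xor ae) xor 63 = b2 xor 63 = d1
byte 8: (6d xor 1e) xor 6f = 73 xor 6f = 1c
byte 9: (47 xor 89) xor 6e = ce xor 6e = a0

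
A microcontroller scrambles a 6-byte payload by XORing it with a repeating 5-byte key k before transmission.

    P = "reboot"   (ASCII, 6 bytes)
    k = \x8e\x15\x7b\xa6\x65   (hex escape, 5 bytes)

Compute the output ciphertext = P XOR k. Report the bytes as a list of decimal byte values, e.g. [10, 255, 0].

The 5-byte key repeats, so the effective keystream is 8e 15 7b a6 65 8e.
byte 0: 72 ^ 8e = fc
byte 1: 65 ^ 15 = 70
byte 2: 62 ^ 7b = 19
byte 3: 6f ^ a6 = c9
byte 4: 6f ^ 65 = 0a
byte 5: 74 ^ 8e = fa

[252, 112, 25, 201, 10, 250]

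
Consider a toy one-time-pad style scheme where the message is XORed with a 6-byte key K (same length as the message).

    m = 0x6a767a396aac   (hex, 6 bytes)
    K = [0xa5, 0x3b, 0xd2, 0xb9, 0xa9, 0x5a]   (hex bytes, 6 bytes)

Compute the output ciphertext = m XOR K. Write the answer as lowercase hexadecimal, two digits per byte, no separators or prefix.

cf4da880c3f6

XOR is its own inverse, so applying the key byte-wise gives the result directly.
6a XOR a5 = cf
76 XOR 3b = 4d
7a XOR d2 = a8
39 XOR b9 = 80
6a XOR a9 = c3
ac XOR 5a = f6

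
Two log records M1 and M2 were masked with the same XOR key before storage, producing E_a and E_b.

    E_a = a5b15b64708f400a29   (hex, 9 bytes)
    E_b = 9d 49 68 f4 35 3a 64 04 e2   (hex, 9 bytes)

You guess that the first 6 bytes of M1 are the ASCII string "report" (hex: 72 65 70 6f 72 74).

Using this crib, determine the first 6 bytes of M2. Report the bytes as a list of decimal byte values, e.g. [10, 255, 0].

[74, 157, 67, 255, 55, 193]

First, E_a ⊕ E_b = (M1 ⊕ K) ⊕ (M2 ⊕ K) = M1 ⊕ M2, so the key drops out. Then M2 = (M1 ⊕ M2) ⊕ M1 over the first 6 bytes.
byte 0: (a5 xor 9d) xor 72 = 38 xor 72 = 4a
byte 1: (b1 xor 49) xor 65 = f8 xor 65 = 9d
byte 2: (5b xor 68) xor 70 = 33 xor 70 = 43
byte 3: (64 xor f4) xor 6f = 90 xor 6f = ff
byte 4: (70 xor 35) xor 72 = 45 xor 72 = 37
byte 5: (8f xor 3a) xor 74 = b5 xor 74 = c1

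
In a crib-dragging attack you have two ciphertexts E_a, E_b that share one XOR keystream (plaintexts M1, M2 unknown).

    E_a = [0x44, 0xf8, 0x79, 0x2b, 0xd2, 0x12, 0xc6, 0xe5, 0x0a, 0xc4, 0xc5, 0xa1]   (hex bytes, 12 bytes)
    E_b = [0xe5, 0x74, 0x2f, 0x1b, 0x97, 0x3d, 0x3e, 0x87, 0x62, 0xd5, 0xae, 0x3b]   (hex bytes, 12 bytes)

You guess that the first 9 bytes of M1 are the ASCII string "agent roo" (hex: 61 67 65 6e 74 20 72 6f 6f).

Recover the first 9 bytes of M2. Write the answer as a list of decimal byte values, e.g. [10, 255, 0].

[192, 235, 51, 94, 49, 15, 138, 13, 7]

First, E_a ⊕ E_b = (M1 ⊕ K) ⊕ (M2 ⊕ K) = M1 ⊕ M2, so the key drops out. Then M2 = (M1 ⊕ M2) ⊕ M1 over the first 9 bytes.
byte 0: (44 ^ e5) ^ 61 = a1 ^ 61 = c0
byte 1: (f8 ^ 74) ^ 67 = 8c ^ 67 = eb
byte 2: (79 ^ 2f) ^ 65 = 56 ^ 65 = 33
byte 3: (2b ^ 1b) ^ 6e = 30 ^ 6e = 5e
byte 4: (d2 ^ 97) ^ 74 = 45 ^ 74 = 31
byte 5: (12 ^ 3d) ^ 20 = 2f ^ 20 = 0f
byte 6: (c6 ^ 3e) ^ 72 = f8 ^ 72 = 8a
byte 7: (e5 ^ 87) ^ 6f = 62 ^ 6f = 0d
byte 8: (0a ^ 62) ^ 6f = 68 ^ 6f = 07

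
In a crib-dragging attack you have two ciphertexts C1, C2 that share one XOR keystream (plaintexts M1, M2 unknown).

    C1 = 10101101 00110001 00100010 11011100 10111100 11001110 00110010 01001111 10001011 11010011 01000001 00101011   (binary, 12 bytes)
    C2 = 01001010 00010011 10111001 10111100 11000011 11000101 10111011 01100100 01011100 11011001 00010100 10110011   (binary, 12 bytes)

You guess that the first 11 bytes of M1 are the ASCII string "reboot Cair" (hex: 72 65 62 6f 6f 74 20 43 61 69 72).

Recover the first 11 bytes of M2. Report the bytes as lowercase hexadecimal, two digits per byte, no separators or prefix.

9547f90f107fa968b66327

First, C1 ⊕ C2 = (M1 ⊕ K) ⊕ (M2 ⊕ K) = M1 ⊕ M2, so the key drops out. Then M2 = (M1 ⊕ M2) ⊕ M1 over the first 11 bytes.
byte 0: (ad ^ 4a) ^ 72 = e7 ^ 72 = 95
byte 1: (31 ^ 13) ^ 65 = 22 ^ 65 = 47
byte 2: (22 ^ b9) ^ 62 = 9b ^ 62 = f9
byte 3: (dc ^ bc) ^ 6f = 60 ^ 6f = 0f
byte 4: (bc ^ c3) ^ 6f = 7f ^ 6f = 10
byte 5: (ce ^ c5) ^ 74 = 0b ^ 74 = 7f
byte 6: (32 ^ bb) ^ 20 = 89 ^ 20 = a9
byte 7: (4f ^ 64) ^ 43 = 2b ^ 43 = 68
byte 8: (8b ^ 5c) ^ 61 = d7 ^ 61 = b6
byte 9: (d3 ^ d9) ^ 69 = 0a ^ 69 = 63
byte 10: (41 ^ 14) ^ 72 = 55 ^ 72 = 27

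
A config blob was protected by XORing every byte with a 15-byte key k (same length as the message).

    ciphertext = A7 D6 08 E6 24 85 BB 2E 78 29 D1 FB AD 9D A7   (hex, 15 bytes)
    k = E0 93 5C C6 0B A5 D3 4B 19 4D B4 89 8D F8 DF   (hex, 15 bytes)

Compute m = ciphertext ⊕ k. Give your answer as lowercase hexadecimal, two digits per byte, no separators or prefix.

XOR is its own inverse, so applying the key byte-wise gives the result directly.
byte 0: a7 XOR e0 = 47
byte 1: d6 XOR 93 = 45
byte 2: 08 XOR 5c = 54
byte 3: e6 XOR c6 = 20
byte 4: 24 XOR 0b = 2f
byte 5: 85 XOR a5 = 20
byte 6: bb XOR d3 = 68
byte 7: 2e XOR 4b = 65
byte 8: 78 XOR 19 = 61
byte 9: 29 XOR 4d = 64
byte 10: d1 XOR b4 = 65
byte 11: fb XOR 89 = 72
byte 12: ad XOR 8d = 20
byte 13: 9d XOR f8 = 65
byte 14: a7 XOR df = 78

474554202f20686561646572206578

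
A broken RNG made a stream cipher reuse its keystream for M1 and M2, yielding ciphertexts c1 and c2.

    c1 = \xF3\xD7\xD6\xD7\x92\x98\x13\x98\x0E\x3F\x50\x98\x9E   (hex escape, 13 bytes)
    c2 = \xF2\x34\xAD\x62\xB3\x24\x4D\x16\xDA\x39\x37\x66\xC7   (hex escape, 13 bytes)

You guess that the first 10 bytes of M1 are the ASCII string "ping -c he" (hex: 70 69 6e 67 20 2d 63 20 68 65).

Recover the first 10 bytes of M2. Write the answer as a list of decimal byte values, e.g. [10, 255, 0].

First, c1 ⊕ c2 = (M1 ⊕ K) ⊕ (M2 ⊕ K) = M1 ⊕ M2, so the key drops out. Then M2 = (M1 ⊕ M2) ⊕ M1 over the first 10 bytes.
byte 0: (f3 ⊕ f2) ⊕ 70 = 01 ⊕ 70 = 71
byte 1: (d7 ⊕ 34) ⊕ 69 = e3 ⊕ 69 = 8a
byte 2: (d6 ⊕ ad) ⊕ 6e = 7b ⊕ 6e = 15
byte 3: (d7 ⊕ 62) ⊕ 67 = b5 ⊕ 67 = d2
byte 4: (92 ⊕ b3) ⊕ 20 = 21 ⊕ 20 = 01
byte 5: (98 ⊕ 24) ⊕ 2d = bc ⊕ 2d = 91
byte 6: (13 ⊕ 4d) ⊕ 63 = 5e ⊕ 63 = 3d
byte 7: (98 ⊕ 16) ⊕ 20 = 8e ⊕ 20 = ae
byte 8: (0e ⊕ da) ⊕ 68 = d4 ⊕ 68 = bc
byte 9: (3f ⊕ 39) ⊕ 65 = 06 ⊕ 65 = 63

[113, 138, 21, 210, 1, 145, 61, 174, 188, 99]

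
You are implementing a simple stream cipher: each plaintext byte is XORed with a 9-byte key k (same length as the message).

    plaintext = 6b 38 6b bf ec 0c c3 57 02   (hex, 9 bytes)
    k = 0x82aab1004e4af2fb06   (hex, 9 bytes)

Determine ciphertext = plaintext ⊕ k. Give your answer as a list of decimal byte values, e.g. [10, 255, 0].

[233, 146, 218, 191, 162, 70, 49, 172, 4]

01101011 xor 10000010 = 11101001
00111000 xor 10101010 = 10010010
01101011 xor 10110001 = 11011010
10111111 xor 00000000 = 10111111
11101100 xor 01001110 = 10100010
00001100 xor 01001010 = 01000110
11000011 xor 11110010 = 00110001
01010111 xor 11111011 = 10101100
00000010 xor 00000110 = 00000100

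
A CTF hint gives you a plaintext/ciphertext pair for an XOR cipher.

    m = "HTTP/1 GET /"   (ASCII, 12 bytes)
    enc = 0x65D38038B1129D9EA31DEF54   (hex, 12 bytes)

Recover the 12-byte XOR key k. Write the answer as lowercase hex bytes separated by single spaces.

2d 87 d4 68 9e 23 bd d9 e6 49 cf 7b

Since enc = m ⊕ k, XORing both sides with m gives k = m ⊕ enc.
 72 ^ 101 =  45
 84 ^ 211 = 135
 84 ^ 128 = 212
 80 ^  56 = 104
 47 ^ 177 = 158
 49 ^  18 =  35
 32 ^ 157 = 189
 71 ^ 158 = 217
 69 ^ 163 = 230
 84 ^  29 =  73
 32 ^ 239 = 207
 47 ^  84 = 123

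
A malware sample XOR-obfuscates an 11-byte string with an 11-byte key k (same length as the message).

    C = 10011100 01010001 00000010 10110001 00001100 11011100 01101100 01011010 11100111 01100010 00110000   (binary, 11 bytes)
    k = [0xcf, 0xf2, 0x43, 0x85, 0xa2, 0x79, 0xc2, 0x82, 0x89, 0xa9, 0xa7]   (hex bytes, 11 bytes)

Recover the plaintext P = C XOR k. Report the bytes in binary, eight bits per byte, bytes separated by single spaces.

XOR is its own inverse, so applying the key byte-wise gives the result directly.
10011100 ⊕ 11001111 = 01010011
01010001 ⊕ 11110010 = 10100011
00000010 ⊕ 01000011 = 01000001
10110001 ⊕ 10000101 = 00110100
00001100 ⊕ 10100010 = 10101110
11011100 ⊕ 01111001 = 10100101
01101100 ⊕ 11000010 = 10101110
01011010 ⊕ 10000010 = 11011000
11100111 ⊕ 10001001 = 01101110
01100010 ⊕ 10101001 = 11001011
00110000 ⊕ 10100111 = 10010111

01010011 10100011 01000001 00110100 10101110 10100101 10101110 11011000 01101110 11001011 10010111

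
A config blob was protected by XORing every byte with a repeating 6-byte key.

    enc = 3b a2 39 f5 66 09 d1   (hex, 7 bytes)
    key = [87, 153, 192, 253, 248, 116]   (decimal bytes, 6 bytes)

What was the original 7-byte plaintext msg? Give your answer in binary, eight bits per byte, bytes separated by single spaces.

01101100 00111011 11111001 00001000 10011110 01111101 10000110

The 6-byte key repeats, so the effective keystream is 57 99 c0 fd f8 74 57.
byte 0:  59 ^  87 = 108
byte 1: 162 ^ 153 =  59
byte 2:  57 ^ 192 = 249
byte 3: 245 ^ 253 =   8
byte 4: 102 ^ 248 = 158
byte 5:   9 ^ 116 = 125
byte 6: 209 ^  87 = 134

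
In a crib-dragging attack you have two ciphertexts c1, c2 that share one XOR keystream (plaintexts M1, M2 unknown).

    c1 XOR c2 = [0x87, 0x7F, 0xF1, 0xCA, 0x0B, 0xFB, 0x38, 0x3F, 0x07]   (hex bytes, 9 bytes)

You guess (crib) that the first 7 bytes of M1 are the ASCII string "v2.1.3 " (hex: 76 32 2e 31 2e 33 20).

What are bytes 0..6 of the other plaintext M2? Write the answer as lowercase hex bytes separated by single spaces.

f1 4d df fb 25 c8 18

Since c1 ⊕ c2 = M1 ⊕ M2, XORing with the guessed M1 bytes yields the corresponding M2 bytes: M2 = (c1 ⊕ c2) ⊕ M1.
byte 0: 87 xor 76 = f1
byte 1: 7f xor 32 = 4d
byte 2: f1 xor 2e = df
byte 3: ca xor 31 = fb
byte 4: 0b xor 2e = 25
byte 5: fb xor 33 = c8
byte 6: 38 xor 20 = 18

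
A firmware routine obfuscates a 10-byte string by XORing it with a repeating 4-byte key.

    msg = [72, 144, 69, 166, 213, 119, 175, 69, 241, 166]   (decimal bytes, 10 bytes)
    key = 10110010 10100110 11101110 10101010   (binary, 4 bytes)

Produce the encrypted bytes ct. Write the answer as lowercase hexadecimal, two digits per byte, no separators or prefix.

The 4-byte key repeats, so the effective keystream is b2 a6 ee aa b2 a6 ee aa b2 a6.
byte 0: 48 ^ b2 = fa
byte 1: 90 ^ a6 = 36
byte 2: 45 ^ ee = ab
byte 3: a6 ^ aa = 0c
byte 4: d5 ^ b2 = 67
byte 5: 77 ^ a6 = d1
byte 6: af ^ ee = 41
byte 7: 45 ^ aa = ef
byte 8: f1 ^ b2 = 43
byte 9: a6 ^ a6 = 00

fa36ab0c67d141ef4300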